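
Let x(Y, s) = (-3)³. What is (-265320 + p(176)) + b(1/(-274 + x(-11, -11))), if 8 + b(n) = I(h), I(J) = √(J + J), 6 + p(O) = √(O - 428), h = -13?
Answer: -265334 + I*√26 + 6*I*√7 ≈ -2.6533e+5 + 20.974*I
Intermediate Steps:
x(Y, s) = -27
p(O) = -6 + √(-428 + O) (p(O) = -6 + √(O - 428) = -6 + √(-428 + O))
I(J) = √2*√J (I(J) = √(2*J) = √2*√J)
b(n) = -8 + I*√26 (b(n) = -8 + √2*√(-13) = -8 + √2*(I*√13) = -8 + I*√26)
(-265320 + p(176)) + b(1/(-274 + x(-11, -11))) = (-265320 + (-6 + √(-428 + 176))) + (-8 + I*√26) = (-265320 + (-6 + √(-252))) + (-8 + I*√26) = (-265320 + (-6 + 6*I*√7)) + (-8 + I*√26) = (-265326 + 6*I*√7) + (-8 + I*√26) = -265334 + I*√26 + 6*I*√7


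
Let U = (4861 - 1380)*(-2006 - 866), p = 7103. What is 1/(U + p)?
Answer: -1/9990329 ≈ -1.0010e-7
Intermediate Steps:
U = -9997432 (U = 3481*(-2872) = -9997432)
1/(U + p) = 1/(-9997432 + 7103) = 1/(-9990329) = -1/9990329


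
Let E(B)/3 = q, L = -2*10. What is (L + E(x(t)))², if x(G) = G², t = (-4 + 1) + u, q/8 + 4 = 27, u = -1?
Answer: 283024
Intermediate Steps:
q = 184 (q = -32 + 8*27 = -32 + 216 = 184)
t = -4 (t = (-4 + 1) - 1 = -3 - 1 = -4)
L = -20
E(B) = 552 (E(B) = 3*184 = 552)
(L + E(x(t)))² = (-20 + 552)² = 532² = 283024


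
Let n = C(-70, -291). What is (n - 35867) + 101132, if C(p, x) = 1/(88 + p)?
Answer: 1174771/18 ≈ 65265.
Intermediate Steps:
n = 1/18 (n = 1/(88 - 70) = 1/18 ≈ 0.055556)
(n - 35867) + 101132 = (1/18 - 35867) + 101132 = -645605/18 + 101132 = 1174771/18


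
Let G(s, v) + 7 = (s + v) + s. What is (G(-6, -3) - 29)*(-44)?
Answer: 2244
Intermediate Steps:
G(s, v) = -7 + v + 2*s (G(s, v) = -7 + ((s + v) + s) = -7 + (v + 2*s) = -7 + v + 2*s)
(G(-6, -3) - 29)*(-44) = ((-7 - 3 + 2*(-6)) - 29)*(-44) = ((-7 - 3 - 12) - 29)*(-44) = (-22 - 29)*(-44) = -51*(-44) = 2244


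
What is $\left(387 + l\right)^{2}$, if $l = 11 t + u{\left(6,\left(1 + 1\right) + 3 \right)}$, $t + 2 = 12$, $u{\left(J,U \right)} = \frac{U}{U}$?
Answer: $248004$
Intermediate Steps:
$u{\left(J,U \right)} = 1$
$t = 10$ ($t = -2 + 12 = 10$)
$l = 111$ ($l = 11 \cdot 10 + 1 = 110 + 1 = 111$)
$\left(387 + l\right)^{2} = \left(387 + 111\right)^{2} = 498^{2} = 248004$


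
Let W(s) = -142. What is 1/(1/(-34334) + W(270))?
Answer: -34334/4875429 ≈ -0.0070423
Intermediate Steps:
1/(1/(-34334) + W(270)) = 1/(1/(-34334) - 142) = 1/(-1/34334 - 142) = 1/(-4875429/34334) = -34334/4875429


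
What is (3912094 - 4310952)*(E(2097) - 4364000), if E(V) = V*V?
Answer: -13325446922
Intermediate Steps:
E(V) = V²
(3912094 - 4310952)*(E(2097) - 4364000) = (3912094 - 4310952)*(2097² - 4364000) = -398858*(4397409 - 4364000) = -398858*33409 = -13325446922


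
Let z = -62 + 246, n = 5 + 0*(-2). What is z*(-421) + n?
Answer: -77459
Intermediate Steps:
n = 5 (n = 5 + 0 = 5)
z = 184
z*(-421) + n = 184*(-421) + 5 = -77464 + 5 = -77459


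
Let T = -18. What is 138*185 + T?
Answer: 25512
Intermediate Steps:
138*185 + T = 138*185 - 18 = 25530 - 18 = 25512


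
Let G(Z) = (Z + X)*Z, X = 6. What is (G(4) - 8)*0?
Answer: 0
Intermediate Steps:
G(Z) = Z*(6 + Z) (G(Z) = (Z + 6)*Z = (6 + Z)*Z = Z*(6 + Z))
(G(4) - 8)*0 = (4*(6 + 4) - 8)*0 = (4*10 - 8)*0 = (40 - 8)*0 = 32*0 = 0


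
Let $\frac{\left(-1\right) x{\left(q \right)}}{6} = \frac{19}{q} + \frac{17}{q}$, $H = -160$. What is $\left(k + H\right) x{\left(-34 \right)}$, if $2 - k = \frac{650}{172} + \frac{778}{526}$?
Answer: $- \frac{199398942}{192253} \approx -1037.2$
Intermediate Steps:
$k = - \frac{73693}{22618}$ ($k = 2 - \left(\frac{650}{172} + \frac{778}{526}\right) = 2 - \left(650 \cdot \frac{1}{172} + 778 \cdot \frac{1}{526}\right) = 2 - \left(\frac{325}{86} + \frac{389}{263}\right) = 2 - \frac{118929}{22618} = - \frac{73693}{22618} \approx -3.2582$)
$x{\left(q \right)} = - \frac{216}{q}$ ($x{\left(q \right)} = - 6 \left(\frac{19}{q} + \frac{17}{q}\right) = - 6 \frac{36}{q} = - \frac{216}{q}$)
$\left(k + H\right) x{\left(-34 \right)} = \left(- \frac{73693}{22618} - 160\right) \left(- \frac{216}{-34}\right) = - \frac{3692573 \left(\left(-216\right) \left(- \frac{1}{34}\right)\right)}{22618} = \left(- \frac{3692573}{22618}\right) \frac{108}{17} = - \frac{199398942}{192253}$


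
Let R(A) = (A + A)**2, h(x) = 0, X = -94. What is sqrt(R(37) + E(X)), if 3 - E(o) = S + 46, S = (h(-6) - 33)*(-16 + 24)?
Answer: 3*sqrt(633) ≈ 75.479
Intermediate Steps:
S = -264 (S = (0 - 33)*(-16 + 24) = -33*8 = -264)
R(A) = 4*A**2 (R(A) = (2*A)**2 = 4*A**2)
E(o) = 221 (E(o) = 3 - (-264 + 46) = 3 - 1*(-218) = 3 + 218 = 221)
sqrt(R(37) + E(X)) = sqrt(4*37**2 + 221) = sqrt(4*1369 + 221) = sqrt(5476 + 221) = sqrt(5697) = 3*sqrt(633)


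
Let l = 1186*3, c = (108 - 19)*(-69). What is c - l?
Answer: -9699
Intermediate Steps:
c = -6141 (c = 89*(-69) = -6141)
l = 3558
c - l = -6141 - 1*3558 = -6141 - 3558 = -9699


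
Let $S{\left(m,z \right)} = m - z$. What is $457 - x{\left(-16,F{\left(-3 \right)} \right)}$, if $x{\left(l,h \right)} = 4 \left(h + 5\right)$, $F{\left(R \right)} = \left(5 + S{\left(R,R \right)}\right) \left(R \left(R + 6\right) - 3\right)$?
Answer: $677$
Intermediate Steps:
$F{\left(R \right)} = -15 + 5 R \left(6 + R\right)$ ($F{\left(R \right)} = \left(5 + \left(R - R\right)\right) \left(R \left(R + 6\right) - 3\right) = \left(5 + 0\right) \left(R \left(6 + R\right) - 3\right) = 5 \left(-3 + R \left(6 + R\right)\right) = -15 + 5 R \left(6 + R\right)$)
$x{\left(l,h \right)} = 20 + 4 h$ ($x{\left(l,h \right)} = 4 \left(5 + h\right) = 20 + 4 h$)
$457 - x{\left(-16,F{\left(-3 \right)} \right)} = 457 - \left(20 + 4 \left(-15 + 5 \left(-3\right)^{2} + 30 \left(-3\right)\right)\right) = 457 - \left(20 + 4 \left(-15 + 5 \cdot 9 - 90\right)\right) = 457 - \left(20 + 4 \left(-15 + 45 - 90\right)\right) = 457 - \left(20 + 4 \left(-60\right)\right) = 457 - \left(20 - 240\right) = 457 - -220 = 457 + 220 = 677$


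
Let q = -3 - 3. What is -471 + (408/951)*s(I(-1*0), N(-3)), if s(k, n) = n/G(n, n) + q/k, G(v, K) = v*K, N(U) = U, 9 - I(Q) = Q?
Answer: -149443/317 ≈ -471.43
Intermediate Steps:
I(Q) = 9 - Q
q = -6
G(v, K) = K*v
s(k, n) = 1/n - 6/k (s(k, n) = n/((n*n)) - 6/k = n/(n**2) - 6/k = n/n**2 - 6/k = 1/n - 6/k)
-471 + (408/951)*s(I(-1*0), N(-3)) = -471 + (408/951)*(1/(-3) - 6/(9 - (-1)*0)) = -471 + (408*(1/951))*(-1/3 - 6/(9 - 1*0)) = -471 + 136*(-1/3 - 6/(9 + 0))/317 = -471 + 136*(-1/3 - 6/9)/317 = -471 + 136*(-1/3 - 6*1/9)/317 = -471 + 136*(-1/3 - 2/3)/317 = -471 + (136/317)*(-1) = -471 - 136/317 = -149443/317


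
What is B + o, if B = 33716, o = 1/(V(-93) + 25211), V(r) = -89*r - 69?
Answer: 1126755005/33419 ≈ 33716.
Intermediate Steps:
V(r) = -69 - 89*r
o = 1/33419 (o = 1/((-69 - 89*(-93)) + 25211) = 1/((-69 + 8277) + 25211) = 1/(8208 + 25211) = 1/33419 ≈ 2.9923e-5)
B + o = 33716 + 1/33419 = 1126755005/33419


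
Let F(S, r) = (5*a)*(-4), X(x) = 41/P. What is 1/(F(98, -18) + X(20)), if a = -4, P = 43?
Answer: 43/3481 ≈ 0.012353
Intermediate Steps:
X(x) = 41/43
F(S, r) = 80 (F(S, r) = (5*(-4))*(-4) = -20*(-4) = 80)
1/(F(98, -18) + X(20)) = 1/(80 + 41/43) = 1/(3481/43) = 43/3481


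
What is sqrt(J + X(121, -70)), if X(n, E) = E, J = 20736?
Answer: sqrt(20666) ≈ 143.76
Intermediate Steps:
sqrt(J + X(121, -70)) = sqrt(20736 - 70) = sqrt(20666)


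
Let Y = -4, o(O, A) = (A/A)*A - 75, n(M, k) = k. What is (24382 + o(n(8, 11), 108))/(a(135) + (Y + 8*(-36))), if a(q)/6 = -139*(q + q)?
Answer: -24415/225472 ≈ -0.10828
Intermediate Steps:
o(O, A) = -75 + A (o(O, A) = 1*A - 75 = A - 75 = -75 + A)
a(q) = -1668*q (a(q) = 6*(-139*(q + q)) = 6*(-278*q) = -1668*q)
(24382 + o(n(8, 11), 108))/(a(135) + (Y + 8*(-36))) = (24382 + (-75 + 108))/(-1668*135 + (-4 + 8*(-36))) = (24382 + 33)/(-225180 + (-4 - 288)) = 24415/(-225180 - 292) = 24415/(-225472) = 24415*(-1/225472) = -24415/225472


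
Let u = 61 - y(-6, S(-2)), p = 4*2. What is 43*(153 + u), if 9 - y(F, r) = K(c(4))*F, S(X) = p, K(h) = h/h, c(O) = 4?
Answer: 8557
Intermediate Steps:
K(h) = 1
p = 8
S(X) = 8
y(F, r) = 9 - F
u = 46 (u = 61 - (9 - 1*(-6)) = 61 - (9 + 6) = 61 - 1*15 = 61 - 15 = 46)
43*(153 + u) = 43*(153 + 46) = 43*199 = 8557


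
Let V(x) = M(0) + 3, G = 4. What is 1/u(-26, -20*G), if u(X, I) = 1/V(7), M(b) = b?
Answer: 3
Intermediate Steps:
V(x) = 3 (V(x) = 0 + 3 = 3)
u(X, I) = ⅓ (u(X, I) = 1/3 = ⅓)
1/u(-26, -20*G) = 1/(⅓) = 3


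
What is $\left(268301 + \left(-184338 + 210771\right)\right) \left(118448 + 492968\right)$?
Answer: $180205083344$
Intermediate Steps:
$\left(268301 + \left(-184338 + 210771\right)\right) \left(118448 + 492968\right) = \left(268301 + 26433\right) 611416 = 294734 \cdot 611416 = 180205083344$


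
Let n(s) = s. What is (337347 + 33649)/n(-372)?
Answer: -92749/93 ≈ -997.30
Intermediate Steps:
(337347 + 33649)/n(-372) = (337347 + 33649)/(-372) = 370996*(-1/372) = -92749/93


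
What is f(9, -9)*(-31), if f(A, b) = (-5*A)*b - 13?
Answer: -12152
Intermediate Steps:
f(A, b) = -13 - 5*A*b (f(A, b) = -5*A*b - 13 = -13 - 5*A*b)
f(9, -9)*(-31) = (-13 - 5*9*(-9))*(-31) = (-13 + 405)*(-31) = 392*(-31) = -12152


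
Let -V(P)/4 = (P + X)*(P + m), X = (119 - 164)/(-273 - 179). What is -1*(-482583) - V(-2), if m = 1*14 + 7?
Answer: 54515558/113 ≈ 4.8244e+5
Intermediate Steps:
X = 45/452 (X = -45/(-452) = -45*(-1/452) = 45/452 ≈ 0.099558)
m = 21 (m = 14 + 7 = 21)
V(P) = -4*(21 + P)*(45/452 + P) (V(P) = -4*(P + 45/452)*(P + 21) = -4*(45/452 + P)*(21 + P) = -4*(21 + P)*(45/452 + P))
-1*(-482583) - V(-2) = -1*(-482583) - (-945/113 - 4*(-2)**2 - 9537/113*(-2)) = 482583 - (-945/113 - 4*4 + 19074/113) = 482583 - (-945/113 - 16 + 19074/113) = 482583 - 1*16321/113 = 482583 - 16321/113 = 54515558/113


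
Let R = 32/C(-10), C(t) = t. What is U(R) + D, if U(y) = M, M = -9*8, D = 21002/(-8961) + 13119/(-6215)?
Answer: -4257955069/55692615 ≈ -76.455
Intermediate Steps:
D = -248086789/55692615 (D = 21002*(-1/8961) + 13119*(-1/6215) = -21002/8961 - 13119/6215 = -248086789/55692615 ≈ -4.4546)
R = -16/5 (R = 32/(-10) = 32*(-⅒) = -16/5 ≈ -3.2000)
M = -72
U(y) = -72
U(R) + D = -72 - 248086789/55692615 = -4257955069/55692615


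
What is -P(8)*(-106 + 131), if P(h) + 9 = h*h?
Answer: -1375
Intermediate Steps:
P(h) = -9 + h**2 (P(h) = -9 + h*h = -9 + h**2)
-P(8)*(-106 + 131) = -(-9 + 8**2)*(-106 + 131) = -(-9 + 64)*25 = -55*25 = -1*1375 = -1375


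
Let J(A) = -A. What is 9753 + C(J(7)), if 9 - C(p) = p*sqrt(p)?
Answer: 9762 + 7*I*sqrt(7) ≈ 9762.0 + 18.52*I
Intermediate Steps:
C(p) = 9 - p**(3/2) (C(p) = 9 - p*sqrt(p) = 9 - p**(3/2))
9753 + C(J(7)) = 9753 + (9 - (-1*7)**(3/2)) = 9753 + (9 - (-7)**(3/2)) = 9753 + (9 - (-7)*I*sqrt(7)) = 9753 + (9 + 7*I*sqrt(7)) = 9762 + 7*I*sqrt(7)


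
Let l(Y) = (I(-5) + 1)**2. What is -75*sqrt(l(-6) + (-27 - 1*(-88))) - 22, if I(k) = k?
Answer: -22 - 75*sqrt(77) ≈ -680.12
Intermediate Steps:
l(Y) = 16 (l(Y) = (-5 + 1)**2 = (-4)**2 = 16)
-75*sqrt(l(-6) + (-27 - 1*(-88))) - 22 = -75*sqrt(16 + (-27 - 1*(-88))) - 22 = -75*sqrt(16 + (-27 + 88)) - 22 = -75*sqrt(16 + 61) - 22 = -75*sqrt(77) - 22 = -22 - 75*sqrt(77)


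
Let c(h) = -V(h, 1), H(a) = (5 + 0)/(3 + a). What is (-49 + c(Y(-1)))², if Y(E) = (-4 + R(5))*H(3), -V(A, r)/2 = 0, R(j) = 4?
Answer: 2401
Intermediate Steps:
H(a) = 5/(3 + a)
V(A, r) = 0 (V(A, r) = -2*0 = 0)
Y(E) = 0 (Y(E) = (-4 + 4)*(5/(3 + 3)) = 0*(5/6) = 0*(5*(⅙)) = 0*(⅚) = 0)
c(h) = 0 (c(h) = -1*0 = 0)
(-49 + c(Y(-1)))² = (-49 + 0)² = (-49)² = 2401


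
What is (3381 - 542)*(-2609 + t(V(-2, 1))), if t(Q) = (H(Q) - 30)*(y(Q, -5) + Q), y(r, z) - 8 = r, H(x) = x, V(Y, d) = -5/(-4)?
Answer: -66111793/8 ≈ -8.2640e+6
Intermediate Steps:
V(Y, d) = 5/4 (V(Y, d) = -5*(-¼) = 5/4)
y(r, z) = 8 + r
t(Q) = (-30 + Q)*(8 + 2*Q) (t(Q) = (Q - 30)*((8 + Q) + Q) = (-30 + Q)*(8 + 2*Q))
(3381 - 542)*(-2609 + t(V(-2, 1))) = (3381 - 542)*(-2609 + (-240 - 52*5/4 + 2*(5/4)²)) = 2839*(-2609 + (-240 - 65 + 2*(25/16))) = 2839*(-2609 + (-240 - 65 + 25/8)) = 2839*(-2609 - 2415/8) = 2839*(-23287/8) = -66111793/8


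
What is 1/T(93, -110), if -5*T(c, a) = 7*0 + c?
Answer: -5/93 ≈ -0.053763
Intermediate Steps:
T(c, a) = -c/5 (T(c, a) = -(7*0 + c)/5 = -(0 + c)/5 = -c/5)
1/T(93, -110) = 1/(-1/5*93) = 1/(-93/5) = -5/93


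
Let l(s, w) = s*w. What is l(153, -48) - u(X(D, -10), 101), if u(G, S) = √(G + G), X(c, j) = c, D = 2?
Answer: -7346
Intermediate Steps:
u(G, S) = √2*√G (u(G, S) = √(2*G) = √2*√G)
l(153, -48) - u(X(D, -10), 101) = 153*(-48) - √2*√2 = -7344 - 1*2 = -7344 - 2 = -7346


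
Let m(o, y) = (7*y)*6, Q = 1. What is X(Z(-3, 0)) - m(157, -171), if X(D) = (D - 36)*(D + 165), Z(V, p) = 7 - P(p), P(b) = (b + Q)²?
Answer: 2052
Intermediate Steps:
m(o, y) = 42*y
P(b) = (1 + b)² (P(b) = (b + 1)² = (1 + b)²)
Z(V, p) = 7 - (1 + p)²
X(D) = (-36 + D)*(165 + D)
X(Z(-3, 0)) - m(157, -171) = (-5940 + (7 - (1 + 0)²)² + 129*(7 - (1 + 0)²)) - 42*(-171) = (-5940 + (7 - 1*1²)² + 129*(7 - 1*1²)) - 1*(-7182) = (-5940 + (7 - 1*1)² + 129*(7 - 1*1)) + 7182 = (-5940 + (7 - 1)² + 129*(7 - 1)) + 7182 = (-5940 + 6² + 129*6) + 7182 = (-5940 + 36 + 774) + 7182 = -5130 + 7182 = 2052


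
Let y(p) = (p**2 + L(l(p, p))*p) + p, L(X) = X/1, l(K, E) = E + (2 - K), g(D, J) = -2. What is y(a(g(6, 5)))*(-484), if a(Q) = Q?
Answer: 968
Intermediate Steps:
l(K, E) = 2 + E - K
L(X) = X (L(X) = X*1 = X)
y(p) = p**2 + 3*p (y(p) = (p**2 + (2 + p - p)*p) + p = (p**2 + 2*p) + p = p**2 + 3*p)
y(a(g(6, 5)))*(-484) = -2*(3 - 2)*(-484) = -2*1*(-484) = -2*(-484) = 968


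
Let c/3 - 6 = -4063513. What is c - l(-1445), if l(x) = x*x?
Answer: -14278546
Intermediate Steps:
l(x) = x²
c = -12190521 (c = 18 + 3*(-4063513) = 18 - 12190539 = -12190521)
c - l(-1445) = -12190521 - 1*(-1445)² = -12190521 - 1*2088025 = -12190521 - 2088025 = -14278546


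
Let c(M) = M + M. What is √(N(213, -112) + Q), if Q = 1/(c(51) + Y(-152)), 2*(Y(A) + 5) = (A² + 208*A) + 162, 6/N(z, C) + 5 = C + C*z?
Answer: I*√526187100806/32587298 ≈ 0.02226*I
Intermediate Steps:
N(z, C) = 6/(-5 + C + C*z) (N(z, C) = 6/(-5 + (C + C*z)) = 6/(-5 + C + C*z))
c(M) = 2*M
Y(A) = 76 + A²/2 + 104*A (Y(A) = -5 + ((A² + 208*A) + 162)/2 = -5 + (162 + A² + 208*A)/2 = -5 + (81 + A²/2 + 104*A) = 76 + A²/2 + 104*A)
Q = -1/4078 (Q = 1/(2*51 + (76 + (½)*(-152)² + 104*(-152))) = 1/(102 + (76 + (½)*23104 - 15808)) = 1/(102 + (76 + 11552 - 15808)) = 1/(102 - 4180) = 1/(-4078) = -1/4078 ≈ -0.00024522)
√(N(213, -112) + Q) = √(6/(-5 - 112 - 112*213) - 1/4078) = √(6/(-5 - 112 - 23856) - 1/4078) = √(6/(-23973) - 1/4078) = √(6*(-1/23973) - 1/4078) = √(-2/7991 - 1/4078) = √(-16147/32587298) = I*√526187100806/32587298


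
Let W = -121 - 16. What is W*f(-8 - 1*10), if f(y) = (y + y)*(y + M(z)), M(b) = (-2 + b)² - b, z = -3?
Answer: 49320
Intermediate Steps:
W = -137
f(y) = 2*y*(28 + y) (f(y) = (y + y)*(y + ((-2 - 3)² - 1*(-3))) = (2*y)*(y + ((-5)² + 3)) = (2*y)*(y + (25 + 3)) = (2*y)*(y + 28) = (2*y)*(28 + y) = 2*y*(28 + y))
W*f(-8 - 1*10) = -274*(-8 - 1*10)*(28 + (-8 - 1*10)) = -274*(-8 - 10)*(28 + (-8 - 10)) = -274*(-18)*(28 - 18) = -274*(-18)*10 = -137*(-360) = 49320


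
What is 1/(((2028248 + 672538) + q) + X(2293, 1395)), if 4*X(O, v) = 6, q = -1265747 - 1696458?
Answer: -2/522835 ≈ -3.8253e-6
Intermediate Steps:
q = -2962205
X(O, v) = 3/2 (X(O, v) = (¼)*6 = 3/2)
1/(((2028248 + 672538) + q) + X(2293, 1395)) = 1/(((2028248 + 672538) - 2962205) + 3/2) = 1/((2700786 - 2962205) + 3/2) = 1/(-261419 + 3/2) = 1/(-522835/2) = -2/522835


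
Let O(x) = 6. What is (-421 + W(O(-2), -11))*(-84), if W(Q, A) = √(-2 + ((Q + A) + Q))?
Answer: 35364 - 84*I ≈ 35364.0 - 84.0*I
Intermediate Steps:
W(Q, A) = √(-2 + A + 2*Q) (W(Q, A) = √(-2 + ((A + Q) + Q)) = √(-2 + (A + 2*Q)) = √(-2 + A + 2*Q))
(-421 + W(O(-2), -11))*(-84) = (-421 + √(-2 - 11 + 2*6))*(-84) = (-421 + √(-2 - 11 + 12))*(-84) = (-421 + √(-1))*(-84) = (-421 + I)*(-84) = 35364 - 84*I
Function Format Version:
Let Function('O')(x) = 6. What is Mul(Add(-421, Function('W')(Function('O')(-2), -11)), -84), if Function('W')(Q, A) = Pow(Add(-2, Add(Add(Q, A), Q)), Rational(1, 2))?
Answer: Add(35364, Mul(-84, I)) ≈ Add(35364., Mul(-84.000, I))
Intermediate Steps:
Function('W')(Q, A) = Pow(Add(-2, A, Mul(2, Q)), Rational(1, 2)) (Function('W')(Q, A) = Pow(Add(-2, Add(Add(A, Q), Q)), Rational(1, 2)) = Pow(Add(-2, Add(A, Mul(2, Q))), Rational(1, 2)) = Pow(Add(-2, A, Mul(2, Q)), Rational(1, 2)))
Mul(Add(-421, Function('W')(Function('O')(-2), -11)), -84) = Mul(Add(-421, Pow(Add(-2, -11, Mul(2, 6)), Rational(1, 2))), -84) = Mul(Add(-421, Pow(Add(-2, -11, 12), Rational(1, 2))), -84) = Mul(Add(-421, Pow(-1, Rational(1, 2))), -84) = Mul(Add(-421, I), -84) = Add(35364, Mul(-84, I))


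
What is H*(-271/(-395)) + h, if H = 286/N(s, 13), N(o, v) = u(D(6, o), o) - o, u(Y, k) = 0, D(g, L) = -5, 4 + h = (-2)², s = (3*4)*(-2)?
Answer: 38753/4740 ≈ 8.1757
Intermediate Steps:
s = -24 (s = 12*(-2) = -24)
h = 0 (h = -4 + (-2)² = -4 + 4 = 0)
N(o, v) = -o (N(o, v) = 0 - o = -o)
H = 143/12 (H = 286/((-1*(-24))) = 286/24 = 286*(1/24) = 143/12 ≈ 11.917)
H*(-271/(-395)) + h = 143*(-271/(-395))/12 + 0 = 143*(-271*(-1/395))/12 + 0 = (143/12)*(271/395) + 0 = 38753/4740 + 0 = 38753/4740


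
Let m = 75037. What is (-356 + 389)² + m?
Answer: 76126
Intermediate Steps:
(-356 + 389)² + m = (-356 + 389)² + 75037 = 33² + 75037 = 1089 + 75037 = 76126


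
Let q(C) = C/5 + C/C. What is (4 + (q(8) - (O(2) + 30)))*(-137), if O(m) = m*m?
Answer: 18769/5 ≈ 3753.8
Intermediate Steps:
O(m) = m²
q(C) = 1 + C/5 (q(C) = C*(⅕) + 1 = C/5 + 1 = 1 + C/5)
(4 + (q(8) - (O(2) + 30)))*(-137) = (4 + ((1 + (⅕)*8) - (2² + 30)))*(-137) = (4 + ((1 + 8/5) - (4 + 30)))*(-137) = (4 + (13/5 - 1*34))*(-137) = (4 + (13/5 - 34))*(-137) = (4 - 157/5)*(-137) = -137/5*(-137) = 18769/5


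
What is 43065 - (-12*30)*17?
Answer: 49185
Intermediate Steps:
43065 - (-12*30)*17 = 43065 - (-360)*17 = 43065 - 1*(-6120) = 43065 + 6120 = 49185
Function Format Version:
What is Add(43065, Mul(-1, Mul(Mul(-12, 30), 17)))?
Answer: 49185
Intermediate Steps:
Add(43065, Mul(-1, Mul(Mul(-12, 30), 17))) = Add(43065, Mul(-1, Mul(-360, 17))) = Add(43065, Mul(-1, -6120)) = Add(43065, 6120) = 49185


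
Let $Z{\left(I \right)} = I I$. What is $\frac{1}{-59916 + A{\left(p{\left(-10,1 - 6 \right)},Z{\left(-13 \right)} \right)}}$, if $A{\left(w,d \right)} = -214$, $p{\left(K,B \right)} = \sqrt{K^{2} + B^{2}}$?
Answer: $- \frac{1}{60130} \approx -1.6631 \cdot 10^{-5}$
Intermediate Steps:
$Z{\left(I \right)} = I^{2}$
$p{\left(K,B \right)} = \sqrt{B^{2} + K^{2}}$
$\frac{1}{-59916 + A{\left(p{\left(-10,1 - 6 \right)},Z{\left(-13 \right)} \right)}} = \frac{1}{-59916 - 214} = \frac{1}{-60130} = - \frac{1}{60130}$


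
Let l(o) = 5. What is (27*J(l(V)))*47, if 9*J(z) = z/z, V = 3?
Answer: 141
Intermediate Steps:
J(z) = ⅑ (J(z) = (z/z)/9 = (⅑)*1 = ⅑)
(27*J(l(V)))*47 = (27*(⅑))*47 = 3*47 = 141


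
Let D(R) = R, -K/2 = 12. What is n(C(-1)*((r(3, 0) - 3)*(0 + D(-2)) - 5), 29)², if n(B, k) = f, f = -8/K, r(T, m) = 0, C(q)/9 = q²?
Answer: ⅑ ≈ 0.11111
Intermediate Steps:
K = -24 (K = -2*12 = -24)
C(q) = 9*q²
f = ⅓ (f = -8/(-24) = -8*(-1/24) = ⅓ ≈ 0.33333)
n(B, k) = ⅓
n(C(-1)*((r(3, 0) - 3)*(0 + D(-2)) - 5), 29)² = (⅓)² = ⅑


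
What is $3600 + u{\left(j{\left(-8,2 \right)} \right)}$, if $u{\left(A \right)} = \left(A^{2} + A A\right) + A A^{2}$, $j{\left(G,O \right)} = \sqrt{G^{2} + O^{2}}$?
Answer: $3736 + 136 \sqrt{17} \approx 4296.7$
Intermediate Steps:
$u{\left(A \right)} = A^{3} + 2 A^{2}$ ($u{\left(A \right)} = \left(A^{2} + A^{2}\right) + A^{3} = 2 A^{2} + A^{3} = A^{3} + 2 A^{2}$)
$3600 + u{\left(j{\left(-8,2 \right)} \right)} = 3600 + \left(\sqrt{\left(-8\right)^{2} + 2^{2}}\right)^{2} \left(2 + \sqrt{\left(-8\right)^{2} + 2^{2}}\right) = 3600 + \left(\sqrt{64 + 4}\right)^{2} \left(2 + \sqrt{64 + 4}\right) = 3600 + \left(\sqrt{68}\right)^{2} \left(2 + \sqrt{68}\right) = 3600 + \left(2 \sqrt{17}\right)^{2} \left(2 + 2 \sqrt{17}\right) = 3600 + 68 \left(2 + 2 \sqrt{17}\right) = 3600 + \left(136 + 136 \sqrt{17}\right) = 3736 + 136 \sqrt{17}$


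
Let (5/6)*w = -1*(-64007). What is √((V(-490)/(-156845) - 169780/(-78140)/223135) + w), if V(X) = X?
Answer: √57442363564202721936610036723465/27347131731205 ≈ 277.14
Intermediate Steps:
w = 384042/5 (w = 6*(-1*(-64007))/5 = (6/5)*64007 = 384042/5 ≈ 76808.)
√((V(-490)/(-156845) - 169780/(-78140)/223135) + w) = √((-490/(-156845) - 169780/(-78140)/223135) + 384042/5) = √((-490*(-1/156845) - 169780*(-1/78140)*(1/223135)) + 384042/5) = √((98/31369 + (8489/3907)*(1/223135)) + 384042/5) = √((98/31369 + 8489/871788445) + 384042/5) = √(85701559051/27347131731205 + 384042/5) = √(2100489518564645173/27347131731205) = √57442363564202721936610036723465/27347131731205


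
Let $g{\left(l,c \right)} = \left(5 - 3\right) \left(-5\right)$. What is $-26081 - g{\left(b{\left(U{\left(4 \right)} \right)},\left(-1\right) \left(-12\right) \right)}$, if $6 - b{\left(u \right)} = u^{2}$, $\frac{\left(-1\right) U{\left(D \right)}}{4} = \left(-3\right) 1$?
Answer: $-26071$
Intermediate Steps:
$U{\left(D \right)} = 12$ ($U{\left(D \right)} = - 4 \left(\left(-3\right) 1\right) = \left(-4\right) \left(-3\right) = 12$)
$b{\left(u \right)} = 6 - u^{2}$
$g{\left(l,c \right)} = -10$ ($g{\left(l,c \right)} = 2 \left(-5\right) = -10$)
$-26081 - g{\left(b{\left(U{\left(4 \right)} \right)},\left(-1\right) \left(-12\right) \right)} = -26081 - -10 = -26081 + 10 = -26071$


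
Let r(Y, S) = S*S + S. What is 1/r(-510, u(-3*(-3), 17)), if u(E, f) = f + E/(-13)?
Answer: 169/47700 ≈ 0.0035430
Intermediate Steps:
u(E, f) = f - E/13 (u(E, f) = f + E*(-1/13) = f - E/13)
r(Y, S) = S + S² (r(Y, S) = S² + S = S + S²)
1/r(-510, u(-3*(-3), 17)) = 1/((17 - (-3)*(-3)/13)*(1 + (17 - (-3)*(-3)/13))) = 1/((17 - 1/13*9)*(1 + (17 - 1/13*9))) = 1/((17 - 9/13)*(1 + (17 - 9/13))) = 1/(212*(1 + 212/13)/13) = 1/((212/13)*(225/13)) = 1/(47700/169) = 169/47700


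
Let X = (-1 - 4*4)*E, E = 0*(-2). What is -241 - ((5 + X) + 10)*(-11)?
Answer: -76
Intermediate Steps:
E = 0
X = 0 (X = (-1 - 4*4)*0 = (-1 - 16)*0 = -17*0 = 0)
-241 - ((5 + X) + 10)*(-11) = -241 - ((5 + 0) + 10)*(-11) = -241 - (5 + 10)*(-11) = -241 - 15*(-11) = -241 - 1*(-165) = -241 + 165 = -76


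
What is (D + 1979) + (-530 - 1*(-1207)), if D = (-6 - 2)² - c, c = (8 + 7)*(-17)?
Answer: 2975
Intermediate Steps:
c = -255 (c = 15*(-17) = -255)
D = 319 (D = (-6 - 2)² - 1*(-255) = (-8)² + 255 = 64 + 255 = 319)
(D + 1979) + (-530 - 1*(-1207)) = (319 + 1979) + (-530 - 1*(-1207)) = 2298 + (-530 + 1207) = 2298 + 677 = 2975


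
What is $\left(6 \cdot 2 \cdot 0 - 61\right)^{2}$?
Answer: $3721$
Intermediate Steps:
$\left(6 \cdot 2 \cdot 0 - 61\right)^{2} = \left(12 \cdot 0 - 61\right)^{2} = \left(0 - 61\right)^{2} = \left(-61\right)^{2} = 3721$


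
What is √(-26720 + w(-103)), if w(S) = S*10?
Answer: 5*I*√1110 ≈ 166.58*I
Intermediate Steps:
w(S) = 10*S
√(-26720 + w(-103)) = √(-26720 + 10*(-103)) = √(-26720 - 1030) = √(-27750) = 5*I*√1110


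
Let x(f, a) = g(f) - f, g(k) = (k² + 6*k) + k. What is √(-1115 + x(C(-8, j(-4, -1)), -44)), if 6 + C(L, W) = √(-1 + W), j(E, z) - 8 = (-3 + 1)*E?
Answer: √(-1100 - 6*√15) ≈ 33.515*I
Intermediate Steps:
j(E, z) = 8 - 2*E (j(E, z) = 8 + (-3 + 1)*E = 8 - 2*E)
g(k) = k² + 7*k
C(L, W) = -6 + √(-1 + W)
x(f, a) = -f + f*(7 + f) (x(f, a) = f*(7 + f) - f = -f + f*(7 + f))
√(-1115 + x(C(-8, j(-4, -1)), -44)) = √(-1115 + (-6 + √(-1 + (8 - 2*(-4))))*(6 + (-6 + √(-1 + (8 - 2*(-4)))))) = √(-1115 + (-6 + √(-1 + (8 + 8)))*(6 + (-6 + √(-1 + (8 + 8))))) = √(-1115 + (-6 + √(-1 + 16))*(6 + (-6 + √(-1 + 16)))) = √(-1115 + (-6 + √15)*(6 + (-6 + √15))) = √(-1115 + (-6 + √15)*√15) = √(-1115 + √15*(-6 + √15))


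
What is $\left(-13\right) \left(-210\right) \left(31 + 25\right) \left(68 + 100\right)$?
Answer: $25683840$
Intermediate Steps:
$\left(-13\right) \left(-210\right) \left(31 + 25\right) \left(68 + 100\right) = 2730 \cdot 56 \cdot 168 = 2730 \cdot 9408 = 25683840$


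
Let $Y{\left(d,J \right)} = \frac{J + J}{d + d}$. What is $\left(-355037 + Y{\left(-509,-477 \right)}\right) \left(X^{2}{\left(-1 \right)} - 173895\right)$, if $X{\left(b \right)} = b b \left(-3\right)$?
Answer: $\frac{31423522621416}{509} \approx 6.1736 \cdot 10^{10}$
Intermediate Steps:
$X{\left(b \right)} = - 3 b^{2}$ ($X{\left(b \right)} = b^{2} \left(-3\right) = - 3 b^{2}$)
$Y{\left(d,J \right)} = \frac{J}{d}$ ($Y{\left(d,J \right)} = \frac{2 J}{2 d} = 2 J \frac{1}{2 d} = \frac{J}{d}$)
$\left(-355037 + Y{\left(-509,-477 \right)}\right) \left(X^{2}{\left(-1 \right)} - 173895\right) = \left(-355037 - \frac{477}{-509}\right) \left(\left(- 3 \left(-1\right)^{2}\right)^{2} - 173895\right) = \left(-355037 - - \frac{477}{509}\right) \left(\left(\left(-3\right) 1\right)^{2} - 173895\right) = \left(-355037 + \frac{477}{509}\right) \left(\left(-3\right)^{2} - 173895\right) = - \frac{180713356 \left(9 - 173895\right)}{509} = \left(- \frac{180713356}{509}\right) \left(-173886\right) = \frac{31423522621416}{509}$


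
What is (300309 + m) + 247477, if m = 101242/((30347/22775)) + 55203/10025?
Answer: 189769394372741/304228675 ≈ 6.2377e+5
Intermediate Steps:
m = 23117185409191/304228675 (m = 101242/((30347*(1/22775))) + 55203*(1/10025) = 101242/(30347/22775) + 55203/10025 = 101242*(22775/30347) + 55203/10025 = 2305786550/30347 + 55203/10025 = 23117185409191/304228675 ≈ 75986.)
(300309 + m) + 247477 = (300309 + 23117185409191/304228675) + 247477 = 114479794569766/304228675 + 247477 = 189769394372741/304228675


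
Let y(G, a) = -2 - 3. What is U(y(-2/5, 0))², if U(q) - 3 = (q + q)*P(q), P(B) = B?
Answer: 2809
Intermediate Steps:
y(G, a) = -5
U(q) = 3 + 2*q² (U(q) = 3 + (q + q)*q = 3 + (2*q)*q = 3 + 2*q²)
U(y(-2/5, 0))² = (3 + 2*(-5)²)² = (3 + 2*25)² = (3 + 50)² = 53² = 2809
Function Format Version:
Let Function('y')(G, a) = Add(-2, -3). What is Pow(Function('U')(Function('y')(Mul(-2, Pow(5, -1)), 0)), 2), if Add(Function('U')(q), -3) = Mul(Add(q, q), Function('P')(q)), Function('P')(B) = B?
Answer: 2809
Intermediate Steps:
Function('y')(G, a) = -5
Function('U')(q) = Add(3, Mul(2, Pow(q, 2))) (Function('U')(q) = Add(3, Mul(Add(q, q), q)) = Add(3, Mul(Mul(2, q), q)) = Add(3, Mul(2, Pow(q, 2))))
Pow(Function('U')(Function('y')(Mul(-2, Pow(5, -1)), 0)), 2) = Pow(Add(3, Mul(2, Pow(-5, 2))), 2) = Pow(Add(3, Mul(2, 25)), 2) = Pow(Add(3, 50), 2) = Pow(53, 2) = 2809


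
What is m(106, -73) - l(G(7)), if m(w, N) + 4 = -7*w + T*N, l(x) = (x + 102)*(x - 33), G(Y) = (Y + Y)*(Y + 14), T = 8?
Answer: -104686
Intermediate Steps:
G(Y) = 2*Y*(14 + Y) (G(Y) = (2*Y)*(14 + Y) = 2*Y*(14 + Y))
l(x) = (-33 + x)*(102 + x) (l(x) = (102 + x)*(-33 + x) = (-33 + x)*(102 + x))
m(w, N) = -4 - 7*w + 8*N (m(w, N) = -4 + (-7*w + 8*N) = -4 - 7*w + 8*N)
m(106, -73) - l(G(7)) = (-4 - 7*106 + 8*(-73)) - (-3366 + (2*7*(14 + 7))**2 + 69*(2*7*(14 + 7))) = (-4 - 742 - 584) - (-3366 + (2*7*21)**2 + 69*(2*7*21)) = -1330 - (-3366 + 294**2 + 69*294) = -1330 - (-3366 + 86436 + 20286) = -1330 - 1*103356 = -1330 - 103356 = -104686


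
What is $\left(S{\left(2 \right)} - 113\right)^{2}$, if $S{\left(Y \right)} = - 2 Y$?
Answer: $13689$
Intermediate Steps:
$\left(S{\left(2 \right)} - 113\right)^{2} = \left(\left(-2\right) 2 - 113\right)^{2} = \left(-4 - 113\right)^{2} = \left(-117\right)^{2} = 13689$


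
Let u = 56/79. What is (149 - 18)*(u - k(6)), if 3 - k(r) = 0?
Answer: -23711/79 ≈ -300.14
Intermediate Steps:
k(r) = 3 (k(r) = 3 - 1*0 = 3 + 0 = 3)
u = 56/79 (u = 56*(1/79) = 56/79 ≈ 0.70886)
(149 - 18)*(u - k(6)) = (149 - 18)*(56/79 - 1*3) = 131*(56/79 - 3) = 131*(-181/79) = -23711/79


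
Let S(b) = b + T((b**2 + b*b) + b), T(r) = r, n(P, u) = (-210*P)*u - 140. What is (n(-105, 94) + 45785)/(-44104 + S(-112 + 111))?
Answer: -2118345/44104 ≈ -48.031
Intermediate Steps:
n(P, u) = -140 - 210*P*u (n(P, u) = -210*P*u - 140 = -140 - 210*P*u)
S(b) = 2*b + 2*b**2 (S(b) = b + ((b**2 + b*b) + b) = b + ((b**2 + b**2) + b) = b + (2*b**2 + b) = b + (b + 2*b**2) = 2*b + 2*b**2)
(n(-105, 94) + 45785)/(-44104 + S(-112 + 111)) = ((-140 - 210*(-105)*94) + 45785)/(-44104 + 2*(-112 + 111)*(1 + (-112 + 111))) = ((-140 + 2072700) + 45785)/(-44104 + 2*(-1)*(1 - 1)) = (2072560 + 45785)/(-44104 + 2*(-1)*0) = 2118345/(-44104 + 0) = 2118345/(-44104) = 2118345*(-1/44104) = -2118345/44104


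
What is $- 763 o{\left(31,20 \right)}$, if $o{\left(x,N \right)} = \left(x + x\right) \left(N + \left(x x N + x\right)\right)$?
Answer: $-911633926$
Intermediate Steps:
$o{\left(x,N \right)} = 2 x \left(N + x + N x^{2}\right)$ ($o{\left(x,N \right)} = 2 x \left(N + \left(x^{2} N + x\right)\right) = 2 x \left(N + \left(N x^{2} + x\right)\right) = 2 x \left(N + \left(x + N x^{2}\right)\right) = 2 x \left(N + x + N x^{2}\right)$)
$- 763 o{\left(31,20 \right)} = - 763 \cdot 2 \cdot 31 \left(20 + 31 + 20 \cdot 31^{2}\right) = - 763 \cdot 2 \cdot 31 \left(20 + 31 + 20 \cdot 961\right) = - 763 \cdot 2 \cdot 31 \left(20 + 31 + 19220\right) = - 763 \cdot 2 \cdot 31 \cdot 19271 = \left(-763\right) 1194802 = -911633926$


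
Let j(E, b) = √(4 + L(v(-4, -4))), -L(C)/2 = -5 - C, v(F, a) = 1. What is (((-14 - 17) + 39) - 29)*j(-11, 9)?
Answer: -84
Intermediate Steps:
L(C) = 10 + 2*C (L(C) = -2*(-5 - C) = 10 + 2*C)
j(E, b) = 4 (j(E, b) = √(4 + (10 + 2*1)) = √(4 + (10 + 2)) = √(4 + 12) = √16 = 4)
(((-14 - 17) + 39) - 29)*j(-11, 9) = (((-14 - 17) + 39) - 29)*4 = ((-31 + 39) - 29)*4 = (8 - 29)*4 = -21*4 = -84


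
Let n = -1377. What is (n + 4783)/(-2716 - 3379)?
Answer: -3406/6095 ≈ -0.55882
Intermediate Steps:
(n + 4783)/(-2716 - 3379) = (-1377 + 4783)/(-2716 - 3379) = 3406/(-6095) = 3406*(-1/6095) = -3406/6095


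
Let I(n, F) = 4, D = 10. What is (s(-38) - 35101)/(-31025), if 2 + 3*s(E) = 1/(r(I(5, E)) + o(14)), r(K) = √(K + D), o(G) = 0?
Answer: 21061/18615 - √14/1303050 ≈ 1.1314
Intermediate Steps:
r(K) = √(10 + K) (r(K) = √(K + 10) = √(10 + K))
s(E) = -⅔ + √14/42 (s(E) = -⅔ + 1/(3*(√(10 + 4) + 0)) = -⅔ + 1/(3*(√14 + 0)) = -⅔ + 1/(3*(√14)) = -⅔ + (√14/14)/3 = -⅔ + √14/42)
(s(-38) - 35101)/(-31025) = ((-⅔ + √14/42) - 35101)/(-31025) = (-105305/3 + √14/42)*(-1/31025) = 21061/18615 - √14/1303050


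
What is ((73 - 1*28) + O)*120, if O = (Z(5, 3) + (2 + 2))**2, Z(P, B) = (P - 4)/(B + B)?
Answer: 22450/3 ≈ 7483.3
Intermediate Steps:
Z(P, B) = (-4 + P)/(2*B) (Z(P, B) = (-4 + P)/((2*B)) = (-4 + P)*(1/(2*B)) = (-4 + P)/(2*B))
O = 625/36 (O = ((1/2)*(-4 + 5)/3 + (2 + 2))**2 = ((1/2)*(1/3)*1 + 4)**2 = (1/6 + 4)**2 = (25/6)**2 = 625/36 ≈ 17.361)
((73 - 1*28) + O)*120 = ((73 - 1*28) + 625/36)*120 = ((73 - 28) + 625/36)*120 = (45 + 625/36)*120 = (2245/36)*120 = 22450/3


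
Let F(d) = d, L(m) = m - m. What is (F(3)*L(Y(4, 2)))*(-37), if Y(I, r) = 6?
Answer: 0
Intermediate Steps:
L(m) = 0
(F(3)*L(Y(4, 2)))*(-37) = (3*0)*(-37) = 0*(-37) = 0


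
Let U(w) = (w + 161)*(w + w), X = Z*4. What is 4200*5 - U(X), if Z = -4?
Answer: 25640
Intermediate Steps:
X = -16 (X = -4*4 = -16)
U(w) = 2*w*(161 + w) (U(w) = (161 + w)*(2*w) = 2*w*(161 + w))
4200*5 - U(X) = 4200*5 - 2*(-16)*(161 - 16) = 21000 - 2*(-16)*145 = 21000 - 1*(-4640) = 21000 + 4640 = 25640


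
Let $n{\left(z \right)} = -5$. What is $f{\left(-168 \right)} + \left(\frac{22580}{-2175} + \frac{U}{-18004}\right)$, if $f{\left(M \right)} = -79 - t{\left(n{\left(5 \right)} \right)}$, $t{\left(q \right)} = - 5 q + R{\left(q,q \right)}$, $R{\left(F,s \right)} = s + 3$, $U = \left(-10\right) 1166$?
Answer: $- \frac{218767861}{1957935} \approx -111.73$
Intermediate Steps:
$U = -11660$
$R{\left(F,s \right)} = 3 + s$
$t{\left(q \right)} = 3 - 4 q$ ($t{\left(q \right)} = - 5 q + \left(3 + q\right) = 3 - 4 q$)
$f{\left(M \right)} = -102$ ($f{\left(M \right)} = -79 - \left(3 - -20\right) = -79 - \left(3 + 20\right) = -79 - 23 = -102$)
$f{\left(-168 \right)} + \left(\frac{22580}{-2175} + \frac{U}{-18004}\right) = -102 + \left(\frac{22580}{-2175} - \frac{11660}{-18004}\right) = -102 + \left(22580 \left(- \frac{1}{2175}\right) - - \frac{2915}{4501}\right) = -102 + \left(- \frac{4516}{435} + \frac{2915}{4501}\right) = -102 - \frac{19058491}{1957935} = - \frac{218767861}{1957935}$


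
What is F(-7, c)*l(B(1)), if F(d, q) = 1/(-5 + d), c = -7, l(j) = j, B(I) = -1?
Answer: 1/12 ≈ 0.083333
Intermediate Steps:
F(-7, c)*l(B(1)) = -1/(-5 - 7) = -1/(-12) = -1/12*(-1) = 1/12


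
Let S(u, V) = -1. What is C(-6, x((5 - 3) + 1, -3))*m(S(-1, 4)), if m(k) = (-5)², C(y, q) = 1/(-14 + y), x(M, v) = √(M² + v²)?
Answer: -5/4 ≈ -1.2500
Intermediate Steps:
m(k) = 25
C(-6, x((5 - 3) + 1, -3))*m(S(-1, 4)) = 25/(-14 - 6) = 25/(-20) = -1/20*25 = -5/4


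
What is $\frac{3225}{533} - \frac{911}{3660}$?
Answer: $\frac{11317937}{1950780} \approx 5.8018$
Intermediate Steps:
$\frac{3225}{533} - \frac{911}{3660} = \frac{11317937}{1950780}$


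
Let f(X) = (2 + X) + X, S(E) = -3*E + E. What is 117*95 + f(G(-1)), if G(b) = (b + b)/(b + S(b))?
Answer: 11113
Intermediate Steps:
S(E) = -2*E
G(b) = -2 (G(b) = (b + b)/(b - 2*b) = (2*b)/((-b)) = (2*b)*(-1/b) = -2)
f(X) = 2 + 2*X
117*95 + f(G(-1)) = 117*95 + (2 + 2*(-2)) = 11115 + (2 - 4) = 11115 - 2 = 11113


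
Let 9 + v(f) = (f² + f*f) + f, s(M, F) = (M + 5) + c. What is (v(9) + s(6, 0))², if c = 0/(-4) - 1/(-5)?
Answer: 749956/25 ≈ 29998.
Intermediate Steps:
c = ⅕ (c = 0*(-¼) - 1*(-⅕) = 0 + ⅕ = ⅕ ≈ 0.20000)
s(M, F) = 26/5 + M (s(M, F) = (M + 5) + ⅕ = (5 + M) + ⅕ = 26/5 + M)
v(f) = -9 + f + 2*f² (v(f) = -9 + ((f² + f*f) + f) = -9 + ((f² + f²) + f) = -9 + (2*f² + f) = -9 + (f + 2*f²) = -9 + f + 2*f²)
(v(9) + s(6, 0))² = ((-9 + 9 + 2*9²) + (26/5 + 6))² = ((-9 + 9 + 2*81) + 56/5)² = ((-9 + 9 + 162) + 56/5)² = (162 + 56/5)² = (866/5)² = 749956/25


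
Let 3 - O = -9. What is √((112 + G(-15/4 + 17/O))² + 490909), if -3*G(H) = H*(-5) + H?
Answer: √40724029/9 ≈ 709.06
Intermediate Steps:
O = 12 (O = 3 - 1*(-9) = 3 + 9 = 12)
G(H) = 4*H/3 (G(H) = -(H*(-5) + H)/3 = -(-5*H + H)/3 = -(-4)*H/3 = 4*H/3)
√((112 + G(-15/4 + 17/O))² + 490909) = √((112 + 4*(-15/4 + 17/12)/3)² + 490909) = √((112 + (4/3)*(-7/3))² + 490909) = √((112 - 28/9)² + 490909) = √((980/9)² + 490909) = √(960400/81 + 490909) = √(40724029/81) = √40724029/9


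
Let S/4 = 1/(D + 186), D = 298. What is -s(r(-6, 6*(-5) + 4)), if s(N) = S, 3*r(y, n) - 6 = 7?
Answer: -1/121 ≈ -0.0082645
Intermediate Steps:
r(y, n) = 13/3 (r(y, n) = 2 + (⅓)*7 = 2 + 7/3 = 13/3)
S = 1/121 (S = 4/(298 + 186) = 4/484 = 4*(1/484) = 1/121 ≈ 0.0082645)
s(N) = 1/121
-s(r(-6, 6*(-5) + 4)) = -1*1/121 = -1/121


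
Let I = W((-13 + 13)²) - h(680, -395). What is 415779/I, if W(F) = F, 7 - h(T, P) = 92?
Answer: 415779/85 ≈ 4891.5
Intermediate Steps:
h(T, P) = -85 (h(T, P) = 7 - 1*92 = 7 - 92 = -85)
I = 85 (I = (-13 + 13)² - 1*(-85) = 0² + 85 = 0 + 85 = 85)
415779/I = 415779/85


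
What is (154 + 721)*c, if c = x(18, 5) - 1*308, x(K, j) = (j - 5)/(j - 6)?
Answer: -269500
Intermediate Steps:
x(K, j) = (-5 + j)/(-6 + j)
c = -308 (c = (-5 + 5)/(-6 + 5) - 1*308 = 0/(-1) - 308 = -1*0 - 308 = 0 - 308 = -308)
(154 + 721)*c = (154 + 721)*(-308) = 875*(-308) = -269500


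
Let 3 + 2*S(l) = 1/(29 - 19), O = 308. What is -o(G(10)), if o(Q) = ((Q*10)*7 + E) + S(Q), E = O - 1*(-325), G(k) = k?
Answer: -26631/20 ≈ -1331.6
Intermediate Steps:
S(l) = -29/20 (S(l) = -3/2 + 1/(2*(29 - 19)) = -3/2 + (1/2)/10 = -3/2 + (1/2)*(1/10) = -3/2 + 1/20 = -29/20)
E = 633 (E = 308 - 1*(-325) = 308 + 325 = 633)
o(Q) = 12631/20 + 70*Q (o(Q) = ((Q*10)*7 + 633) - 29/20 = ((10*Q)*7 + 633) - 29/20 = (70*Q + 633) - 29/20 = (633 + 70*Q) - 29/20 = 12631/20 + 70*Q)
-o(G(10)) = -(12631/20 + 70*10) = -(12631/20 + 700) = -1*26631/20 = -26631/20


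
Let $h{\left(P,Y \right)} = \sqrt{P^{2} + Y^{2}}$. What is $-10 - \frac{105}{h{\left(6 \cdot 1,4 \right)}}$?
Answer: $-10 - \frac{105 \sqrt{13}}{26} \approx -24.561$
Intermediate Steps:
$-10 - \frac{105}{h{\left(6 \cdot 1,4 \right)}} = -10 - \frac{105}{\sqrt{\left(6 \cdot 1\right)^{2} + 4^{2}}} = -10 - \frac{105}{\sqrt{6^{2} + 16}} = -10 - \frac{105}{\sqrt{36 + 16}} = -10 - \frac{105}{\sqrt{52}} = -10 - \frac{105}{2 \sqrt{13}} = -10 - 105 \frac{\sqrt{13}}{26} = -10 - \frac{105 \sqrt{13}}{26}$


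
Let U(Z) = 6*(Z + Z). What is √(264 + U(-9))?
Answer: 2*√39 ≈ 12.490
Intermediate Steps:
U(Z) = 12*Z (U(Z) = 6*(2*Z) = 12*Z)
√(264 + U(-9)) = √(264 + 12*(-9)) = √(264 - 108) = √156 = 2*√39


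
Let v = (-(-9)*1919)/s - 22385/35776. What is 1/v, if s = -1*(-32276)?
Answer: -288676544/26152741 ≈ -11.038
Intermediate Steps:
s = 32276
v = -26152741/288676544 (v = -(-9)*1919/32276 - 22385/35776 = -1*(-17271)*(1/32276) - 22385*1/35776 = 17271*(1/32276) - 22385/35776 = 17271/32276 - 22385/35776 = -26152741/288676544 ≈ -0.090595)
1/v = 1/(-26152741/288676544) = -288676544/26152741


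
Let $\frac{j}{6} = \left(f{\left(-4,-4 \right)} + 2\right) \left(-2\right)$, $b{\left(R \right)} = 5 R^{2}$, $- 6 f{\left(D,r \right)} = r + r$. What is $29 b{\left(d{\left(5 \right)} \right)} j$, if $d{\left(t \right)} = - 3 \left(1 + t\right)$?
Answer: $-1879200$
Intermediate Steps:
$f{\left(D,r \right)} = - \frac{r}{3}$ ($f{\left(D,r \right)} = - \frac{r + r}{6} = - \frac{2 r}{6} = - \frac{r}{3}$)
$d{\left(t \right)} = -3 - 3 t$
$j = -40$ ($j = 6 \left(\left(- \frac{1}{3}\right) \left(-4\right) + 2\right) \left(-2\right) = 6 \left(\frac{4}{3} + 2\right) \left(-2\right) = 6 \cdot \frac{10}{3} \left(-2\right) = 6 \left(- \frac{20}{3}\right) = -40$)
$29 b{\left(d{\left(5 \right)} \right)} j = 29 \cdot 5 \left(-3 - 15\right)^{2} \left(-40\right) = 29 \cdot 5 \left(-18\right)^{2} \left(-40\right) = 29 \cdot 5 \cdot 324 \left(-40\right) = 29 \cdot 1620 \left(-40\right) = 46980 \left(-40\right) = -1879200$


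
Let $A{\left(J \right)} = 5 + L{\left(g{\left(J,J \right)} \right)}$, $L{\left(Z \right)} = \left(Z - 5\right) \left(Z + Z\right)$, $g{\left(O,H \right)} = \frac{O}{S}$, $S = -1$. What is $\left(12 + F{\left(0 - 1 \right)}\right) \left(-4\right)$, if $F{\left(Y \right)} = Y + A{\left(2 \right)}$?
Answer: $-176$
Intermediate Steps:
$g{\left(O,H \right)} = - O$ ($g{\left(O,H \right)} = \frac{O}{-1} = O \left(-1\right) = - O$)
$L{\left(Z \right)} = 2 Z \left(-5 + Z\right)$ ($L{\left(Z \right)} = \left(-5 + Z\right) 2 Z = 2 Z \left(-5 + Z\right)$)
$A{\left(J \right)} = 5 - 2 J \left(-5 - J\right)$ ($A{\left(J \right)} = 5 + 2 \left(- J\right) \left(-5 - J\right) = 5 - 2 J \left(-5 - J\right)$)
$F{\left(Y \right)} = 33 + Y$ ($F{\left(Y \right)} = Y + \left(5 + 2 \cdot 2 \left(5 + 2\right)\right) = Y + \left(5 + 2 \cdot 2 \cdot 7\right) = Y + \left(5 + 28\right) = Y + 33 = 33 + Y$)
$\left(12 + F{\left(0 - 1 \right)}\right) \left(-4\right) = \left(12 + \left(33 + \left(0 - 1\right)\right)\right) \left(-4\right) = \left(12 + \left(33 - 1\right)\right) \left(-4\right) = \left(12 + 32\right) \left(-4\right) = 44 \left(-4\right) = -176$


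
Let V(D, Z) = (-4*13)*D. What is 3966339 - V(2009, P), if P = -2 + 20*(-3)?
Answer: 4070807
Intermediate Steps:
P = -62 (P = -2 - 60 = -62)
V(D, Z) = -52*D
3966339 - V(2009, P) = 3966339 - (-52)*2009 = 3966339 - 1*(-104468) = 3966339 + 104468 = 4070807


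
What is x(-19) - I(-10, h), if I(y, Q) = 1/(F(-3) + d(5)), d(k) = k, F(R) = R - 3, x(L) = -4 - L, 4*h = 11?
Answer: 16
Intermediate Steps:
h = 11/4 (h = (1/4)*11 = 11/4 ≈ 2.7500)
F(R) = -3 + R
I(y, Q) = -1 (I(y, Q) = 1/((-3 - 3) + 5) = 1/(-6 + 5) = 1/(-1) = -1)
x(-19) - I(-10, h) = (-4 - 1*(-19)) - 1*(-1) = (-4 + 19) + 1 = 15 + 1 = 16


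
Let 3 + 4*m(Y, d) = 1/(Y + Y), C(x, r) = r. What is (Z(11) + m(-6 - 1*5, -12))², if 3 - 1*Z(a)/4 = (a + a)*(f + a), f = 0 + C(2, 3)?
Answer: 11540560329/7744 ≈ 1.4903e+6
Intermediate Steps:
f = 3 (f = 0 + 3 = 3)
m(Y, d) = -¾ + 1/(8*Y) (m(Y, d) = -¾ + 1/(4*(Y + Y)) = -¾ + 1/(4*((2*Y))) = -¾ + (1/(2*Y))/4 = -¾ + 1/(8*Y))
Z(a) = 12 - 8*a*(3 + a) (Z(a) = 12 - 4*(a + a)*(3 + a) = 12 - 4*2*a*(3 + a) = 12 - 8*a*(3 + a))
(Z(11) + m(-6 - 1*5, -12))² = ((12 - 24*11 - 8*11²) + (1 - 6*(-6 - 1*5))/(8*(-6 - 1*5)))² = ((12 - 264 - 8*121) + (1 - 6*(-6 - 5))/(8*(-6 - 5)))² = ((12 - 264 - 968) + (⅛)*(1 - 6*(-11))/(-11))² = (-1220 + (⅛)*(-1/11)*(1 + 66))² = (-1220 + (⅛)*(-1/11)*67)² = (-1220 - 67/88)² = (-107427/88)² = 11540560329/7744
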